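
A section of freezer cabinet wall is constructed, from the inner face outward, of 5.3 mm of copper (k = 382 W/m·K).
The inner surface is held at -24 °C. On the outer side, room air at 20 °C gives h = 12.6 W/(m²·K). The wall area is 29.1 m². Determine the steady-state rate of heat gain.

Treating each layer as a thermal resistance in series:
R_copper = L/(kA) = 0.0053/(382×29.1) = 4.768×10^-7 K/W
R_outer film = 1/(h_o·A) = 1/(12.6×29.1) = 0.002727 K/W
R_total = 0.002728 K/W
Q = ΔT / R_total = 44 / 0.002728

Q ≈ 16100 W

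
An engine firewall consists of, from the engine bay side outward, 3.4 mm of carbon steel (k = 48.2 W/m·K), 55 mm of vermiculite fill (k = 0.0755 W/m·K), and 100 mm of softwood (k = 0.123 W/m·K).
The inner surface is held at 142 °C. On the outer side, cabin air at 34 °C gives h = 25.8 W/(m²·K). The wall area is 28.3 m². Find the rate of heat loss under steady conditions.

Series thermal resistances:
R_carbon steel = L/(kA) = 0.0034/(48.2×28.3) = 2.493×10^-6 K/W
R_vermiculite fill = L/(kA) = 0.055/(0.0755×28.3) = 0.02574 K/W
R_softwood = L/(kA) = 0.1/(0.123×28.3) = 0.02873 K/W
R_outer film = 1/(h_o·A) = 1/(25.8×28.3) = 0.00137 K/W
R_total = 0.05584 K/W
Q = ΔT / R_total = 108 / 0.05584

Q ≈ 1930 W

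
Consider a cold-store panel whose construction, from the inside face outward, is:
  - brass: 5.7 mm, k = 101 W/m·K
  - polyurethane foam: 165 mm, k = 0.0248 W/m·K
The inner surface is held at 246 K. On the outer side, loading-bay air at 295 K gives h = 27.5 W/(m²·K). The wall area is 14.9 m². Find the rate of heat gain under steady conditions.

Q ≈ 109 W

Using the resistance-network approach (series):
R_brass = L/(kA) = 0.0057/(101×14.9) = 3.788×10^-6 K/W
R_polyurethane foam = L/(kA) = 0.165/(0.0248×14.9) = 0.4465 K/W
R_outer film = 1/(h_o·A) = 1/(27.5×14.9) = 0.002441 K/W
R_total = 0.449 K/W
Q = ΔT / R_total = 49 / 0.449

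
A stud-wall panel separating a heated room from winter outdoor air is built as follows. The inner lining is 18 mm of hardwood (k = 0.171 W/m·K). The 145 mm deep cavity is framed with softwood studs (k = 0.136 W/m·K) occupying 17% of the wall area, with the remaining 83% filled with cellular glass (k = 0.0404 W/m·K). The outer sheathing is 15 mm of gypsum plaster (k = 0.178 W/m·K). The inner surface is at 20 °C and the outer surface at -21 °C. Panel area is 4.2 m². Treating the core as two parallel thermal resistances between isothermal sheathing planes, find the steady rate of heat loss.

Sheathing layers in series; stud and cavity paths in parallel between them.
R_inner = 0.018/(0.171×4.2) = 0.02506 K/W
R_stud  = 0.145/(0.136×0.17×4.2) = 1.493 K/W
R_cav   = 0.145/(0.0404×0.83×4.2) = 1.03 K/W
1/R_core = 1/R_stud + 1/R_cav → R_core = 0.6094 K/W
R_outer = 0.015/(0.178×4.2) = 0.02006 K/W
R_total = 0.6545 K/W
Q = ΔT/R_total = 41/0.6545

Q ≈ 62.6 W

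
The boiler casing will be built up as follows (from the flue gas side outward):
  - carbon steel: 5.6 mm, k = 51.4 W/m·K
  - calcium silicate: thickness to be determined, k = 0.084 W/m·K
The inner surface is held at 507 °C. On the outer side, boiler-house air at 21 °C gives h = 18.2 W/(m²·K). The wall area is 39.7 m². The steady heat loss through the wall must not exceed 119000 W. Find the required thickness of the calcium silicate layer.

Thermal resistances in series:
R_carbon steel = L/(kA) = 0.0056/(51.4×39.7) = 2.744×10^-6 K/W
R_outer film = 1/(h_o·A) = 1/(18.2×39.7) = 0.001384 K/W
Sum of the known resistances R_other = 0.001387 K/W
Required total resistance R_tot = ΔT/Q_allow = 486/119000 = 0.004084 K/W
R_calcium silicate = R_tot − R_other = 0.002697 K/W
L = R·k·A = 0.002697×0.084×39.7

L ≈ 8.99 mm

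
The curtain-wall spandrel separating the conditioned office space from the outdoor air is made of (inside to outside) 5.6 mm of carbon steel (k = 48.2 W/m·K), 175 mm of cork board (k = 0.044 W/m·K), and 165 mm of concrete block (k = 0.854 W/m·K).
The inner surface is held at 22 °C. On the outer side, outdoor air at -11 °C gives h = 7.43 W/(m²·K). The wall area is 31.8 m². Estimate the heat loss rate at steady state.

Q ≈ 244 W

Model the wall as resistances in series:
R_carbon steel = L/(kA) = 0.0056/(48.2×31.8) = 3.654×10^-6 K/W
R_cork board = L/(kA) = 0.175/(0.044×31.8) = 0.1251 K/W
R_concrete block = L/(kA) = 0.165/(0.854×31.8) = 0.006076 K/W
R_outer film = 1/(h_o·A) = 1/(7.43×31.8) = 0.004232 K/W
R_total = 0.1354 K/W
Q = ΔT / R_total = 33 / 0.1354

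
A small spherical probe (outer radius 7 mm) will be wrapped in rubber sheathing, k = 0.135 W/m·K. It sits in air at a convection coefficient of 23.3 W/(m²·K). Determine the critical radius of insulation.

For a sphere r_cr = 2k/h = 2×0.135/23.3
r_cr = 11.6 mm; since the bare radius (7 mm) is below r_cr, adding a thin layer of insulation will *increase* heat loss.

r_cr ≈ 11.6 mm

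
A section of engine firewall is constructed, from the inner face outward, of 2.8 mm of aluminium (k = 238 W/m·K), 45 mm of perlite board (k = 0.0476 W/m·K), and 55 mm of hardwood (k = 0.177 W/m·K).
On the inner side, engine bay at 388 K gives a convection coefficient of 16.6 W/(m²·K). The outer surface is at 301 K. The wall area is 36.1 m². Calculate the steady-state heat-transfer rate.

Q ≈ 2390 W

Series thermal resistances:
R_inner film = 1/(h_i·A) = 1/(16.6×36.1) = 0.001669 K/W
R_aluminium = L/(kA) = 0.0028/(238×36.1) = 3.259×10^-7 K/W
R_perlite board = L/(kA) = 0.045/(0.0476×36.1) = 0.02619 K/W
R_hardwood = L/(kA) = 0.055/(0.177×36.1) = 0.008608 K/W
R_total = 0.03646 K/W
Q = ΔT / R_total = 87 / 0.03646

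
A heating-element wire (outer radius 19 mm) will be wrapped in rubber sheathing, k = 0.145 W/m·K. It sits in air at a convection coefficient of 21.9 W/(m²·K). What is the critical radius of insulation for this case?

r_cr ≈ 6.62 mm

For a cylinder r_cr = k/h = 0.145/21.9
r_cr = 6.62 mm; since the bare radius (19 mm) is above r_cr, any added insulation will reduce heat loss.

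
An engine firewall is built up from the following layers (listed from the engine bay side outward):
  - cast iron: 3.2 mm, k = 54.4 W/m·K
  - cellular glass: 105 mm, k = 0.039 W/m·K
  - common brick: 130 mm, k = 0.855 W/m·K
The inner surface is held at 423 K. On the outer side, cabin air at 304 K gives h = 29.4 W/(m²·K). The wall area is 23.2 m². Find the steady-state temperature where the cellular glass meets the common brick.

Model the wall as resistances in series:
R_cast iron = L/(kA) = 0.0032/(54.4×23.2) = 2.535×10^-6 K/W
R_cellular glass = L/(kA) = 0.105/(0.039×23.2) = 0.116 K/W
R_common brick = L/(kA) = 0.13/(0.855×23.2) = 0.006554 K/W
R_outer film = 1/(h_o·A) = 1/(29.4×23.2) = 0.001466 K/W
R_total = 0.1241 K/W;  Q = ΔT/R_total = 119/0.1241 = 959.1 W
T_interface = T_inner − Q·ΣR(inner→interface) = 423 − 959×0.1161

T ≈ 312 K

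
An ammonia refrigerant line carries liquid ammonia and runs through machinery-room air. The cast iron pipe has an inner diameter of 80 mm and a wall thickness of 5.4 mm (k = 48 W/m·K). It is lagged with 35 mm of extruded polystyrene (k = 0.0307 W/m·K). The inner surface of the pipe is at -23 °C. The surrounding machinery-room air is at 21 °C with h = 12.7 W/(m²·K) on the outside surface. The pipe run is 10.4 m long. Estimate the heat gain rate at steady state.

Treating each annulus and film as a series resistance:
R_cast iron pipe wall = ln(45.4/40)/(2π×48×10.4) = 4.037×10^-5 K/W
R_extruded polystyrene = ln(80.4/45.4)/(2π×0.0307×10.4) = 0.2849 K/W
R_outer film = 1/(h_o·2πr_oL) = 1/(12.7×2π×0.0804×10.4) = 0.01499 K/W
R_total = 0.2999 K/W
Q = ΔT/R_total = 44/0.2999

Q ≈ 147 W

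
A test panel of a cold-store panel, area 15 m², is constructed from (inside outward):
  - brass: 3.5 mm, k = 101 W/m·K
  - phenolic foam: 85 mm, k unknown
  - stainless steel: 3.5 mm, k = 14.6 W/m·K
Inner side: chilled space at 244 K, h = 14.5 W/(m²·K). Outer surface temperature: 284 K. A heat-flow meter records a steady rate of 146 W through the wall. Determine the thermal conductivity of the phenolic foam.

Thermal resistances in series:
R_inner film = 1/(h_i·A) = 1/(14.5×15) = 0.004598 K/W
R_brass = L/(kA) = 0.0035/(101×15) = 2.31×10^-6 K/W
R_stainless steel = L/(kA) = 0.0035/(14.6×15) = 1.598×10^-5 K/W
Sum of known resistances R_other = 0.004616 K/W
Total R = ΔT/Q = 40/146 = 0.274 K/W
R_phenolic foam = R_total − R_other = 0.2694 K/W
k = L/(R·A) = 0.085/(0.2694×15)

k ≈ 0.021 W/(m·K)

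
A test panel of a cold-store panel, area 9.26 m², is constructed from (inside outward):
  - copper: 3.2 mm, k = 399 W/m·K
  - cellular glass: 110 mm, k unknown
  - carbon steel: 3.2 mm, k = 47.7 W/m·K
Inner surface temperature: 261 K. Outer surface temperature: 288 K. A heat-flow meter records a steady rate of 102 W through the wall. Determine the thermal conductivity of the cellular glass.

k ≈ 0.0449 W/(m·K)

Using the resistance-network approach (series):
R_copper = L/(kA) = 0.0032/(399×9.26) = 8.661×10^-7 K/W
R_carbon steel = L/(kA) = 0.0032/(47.7×9.26) = 7.245×10^-6 K/W
Sum of known resistances R_other = 8.111×10^-6 K/W
Total R = ΔT/Q = 27/102 = 0.2647 K/W
R_cellular glass = R_total − R_other = 0.2647 K/W
k = L/(R·A) = 0.11/(0.2647×9.26)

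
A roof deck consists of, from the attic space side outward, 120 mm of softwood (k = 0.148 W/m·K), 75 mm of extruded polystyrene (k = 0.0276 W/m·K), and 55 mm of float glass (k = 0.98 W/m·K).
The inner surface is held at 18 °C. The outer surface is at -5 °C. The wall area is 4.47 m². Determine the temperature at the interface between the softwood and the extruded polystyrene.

Thermal resistances in series:
R_softwood = L/(kA) = 0.12/(0.148×4.47) = 0.1814 K/W
R_extruded polystyrene = L/(kA) = 0.075/(0.0276×4.47) = 0.6079 K/W
R_float glass = L/(kA) = 0.055/(0.98×4.47) = 0.01256 K/W
R_total = 0.8019 K/W;  Q = ΔT/R_total = 23/0.8019 = 28.68 W
T_interface = T_inner − Q·ΣR(inner→interface) = 18 − 28.7×0.1814

T ≈ 12.8 °C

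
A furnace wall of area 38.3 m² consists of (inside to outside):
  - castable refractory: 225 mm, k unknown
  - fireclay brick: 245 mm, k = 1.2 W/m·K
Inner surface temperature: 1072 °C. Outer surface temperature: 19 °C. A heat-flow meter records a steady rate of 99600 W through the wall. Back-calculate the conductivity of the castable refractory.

Thermal resistances in series:
R_fireclay brick = L/(kA) = 0.245/(1.2×38.3) = 0.005331 K/W
Sum of known resistances R_other = 0.005331 K/W
Total R = ΔT/Q = 1053/99600 = 0.01057 K/W
R_castable refractory = R_total − R_other = 0.005242 K/W
k = L/(R·A) = 0.225/(0.005242×38.3)

k ≈ 1.12 W/(m·K)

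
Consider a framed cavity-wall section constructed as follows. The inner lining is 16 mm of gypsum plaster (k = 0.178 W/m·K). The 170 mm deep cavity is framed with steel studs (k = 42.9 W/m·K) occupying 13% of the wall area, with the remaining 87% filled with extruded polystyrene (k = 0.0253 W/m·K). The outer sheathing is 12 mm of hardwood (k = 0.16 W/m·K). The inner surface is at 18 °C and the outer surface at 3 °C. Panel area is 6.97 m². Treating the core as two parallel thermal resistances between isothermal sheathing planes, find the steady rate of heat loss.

Q ≈ 535 W

Sheathing layers in series; stud and cavity paths in parallel between them.
R_inner = 0.016/(0.178×6.97) = 0.0129 K/W
R_stud  = 0.17/(42.9×0.13×6.97) = 0.004373 K/W
R_cav   = 0.17/(0.0253×0.87×6.97) = 1.108 K/W
1/R_core = 1/R_stud + 1/R_cav → R_core = 0.004356 K/W
R_outer = 0.012/(0.16×6.97) = 0.01076 K/W
R_total = 0.02801 K/W
Q = ΔT/R_total = 15/0.02801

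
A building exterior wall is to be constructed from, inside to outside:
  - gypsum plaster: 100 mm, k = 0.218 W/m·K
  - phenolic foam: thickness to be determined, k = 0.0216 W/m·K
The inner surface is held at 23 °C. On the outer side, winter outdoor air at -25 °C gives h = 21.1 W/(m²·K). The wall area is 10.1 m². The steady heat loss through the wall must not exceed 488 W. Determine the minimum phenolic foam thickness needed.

Series thermal resistances:
R_gypsum plaster = L/(kA) = 0.1/(0.218×10.1) = 0.04542 K/W
R_outer film = 1/(h_o·A) = 1/(21.1×10.1) = 0.004692 K/W
Sum of the known resistances R_other = 0.05011 K/W
Required total resistance R_tot = ΔT/Q_allow = 48/488 = 0.09836 K/W
R_phenolic foam = R_tot − R_other = 0.04825 K/W
L = R·k·A = 0.04825×0.0216×10.1

L ≈ 10.5 mm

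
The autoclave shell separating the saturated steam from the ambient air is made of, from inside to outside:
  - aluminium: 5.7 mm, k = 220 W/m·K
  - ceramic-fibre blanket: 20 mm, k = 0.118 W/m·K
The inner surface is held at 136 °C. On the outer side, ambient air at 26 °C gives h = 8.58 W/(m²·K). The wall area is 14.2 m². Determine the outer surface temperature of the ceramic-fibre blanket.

T ≈ 70.8 °C

Treating each layer as a thermal resistance in series:
R_aluminium = L/(kA) = 0.0057/(220×14.2) = 1.825×10^-6 K/W
R_ceramic-fibre blanket = L/(kA) = 0.02/(0.118×14.2) = 0.01194 K/W
R_outer film = 1/(h_o·A) = 1/(8.58×14.2) = 0.008208 K/W
R_total = 0.02015 K/W;  Q = ΔT/R_total = 110/0.02015 = 5460 W
T_interface = T_inner − Q·ΣR(inner→interface) = 136 − 5460×0.01194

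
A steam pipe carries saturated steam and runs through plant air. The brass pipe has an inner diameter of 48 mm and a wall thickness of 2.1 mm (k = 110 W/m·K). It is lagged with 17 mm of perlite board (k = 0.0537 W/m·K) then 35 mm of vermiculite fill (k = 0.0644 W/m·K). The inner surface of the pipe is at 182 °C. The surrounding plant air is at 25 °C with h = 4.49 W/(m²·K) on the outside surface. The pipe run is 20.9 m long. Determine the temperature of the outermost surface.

Cylindrical conduction, so R = ln(r₂/r₁)/(2πkL) per layer, in series:
R_brass pipe wall = ln(26.1/24)/(2π×110×20.9) = 5.807×10^-6 K/W
R_perlite board = ln(43.1/26.1)/(2π×0.0537×20.9) = 0.07113 K/W
R_vermiculite fill = ln(78.1/43.1)/(2π×0.0644×20.9) = 0.07029 K/W
R_outer film = 1/(h_o·2πr_oL) = 1/(4.49×2π×0.0781×20.9) = 0.02172 K/W
R_total = 0.1631 K/W
Q = ΔT/R_total = 157/0.1631
Q = 962 W
T_interface = T_inner − Q·ΣR(inner→interface) = 182 − 962×0.1414

T ≈ 45.9 °C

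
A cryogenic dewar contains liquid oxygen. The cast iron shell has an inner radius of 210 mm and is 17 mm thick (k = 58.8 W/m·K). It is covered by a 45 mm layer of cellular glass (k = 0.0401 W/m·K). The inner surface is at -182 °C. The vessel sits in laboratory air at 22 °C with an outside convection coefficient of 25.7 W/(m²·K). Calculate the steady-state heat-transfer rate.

Q ≈ 137 W

For a spherical shell R = (1/r₁ − 1/r₂)/(4πk); film R = 1/(h·4πr²). In series:
R_cast iron shell = (1/0.21 − 1/0.227)/(4π×58.8) = 4.826×10^-4 K/W
R_cellular glass = (1/0.227 − 1/0.272)/(4π×0.0401) = 1.446 K/W
R_outer film = 1/(h·4πr_o²) = 1/(25.7×4π×0.272²) = 0.04185 K/W
R_total = 1.489 K/W
Q = ΔT/R_total = 204/1.489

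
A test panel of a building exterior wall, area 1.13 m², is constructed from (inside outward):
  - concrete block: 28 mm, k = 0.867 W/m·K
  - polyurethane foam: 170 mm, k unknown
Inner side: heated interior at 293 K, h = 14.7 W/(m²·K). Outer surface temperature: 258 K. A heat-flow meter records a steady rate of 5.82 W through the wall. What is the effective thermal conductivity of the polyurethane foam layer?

Model the wall as resistances in series:
R_inner film = 1/(h_i·A) = 1/(14.7×1.13) = 0.0602 K/W
R_concrete block = L/(kA) = 0.028/(0.867×1.13) = 0.02858 K/W
Sum of known resistances R_other = 0.08878 K/W
Total R = ΔT/Q = 35/5.82 = 6.014 K/W
R_polyurethane foam = R_total − R_other = 5.925 K/W
k = L/(R·A) = 0.17/(5.925×1.13)

k ≈ 0.0254 W/(m·K)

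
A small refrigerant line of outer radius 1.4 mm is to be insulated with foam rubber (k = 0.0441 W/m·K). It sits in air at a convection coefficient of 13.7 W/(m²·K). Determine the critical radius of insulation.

For a cylinder r_cr = k/h = 0.0441/13.7
r_cr = 3.22 mm; since the bare radius (1.4 mm) is below r_cr, adding a thin layer of insulation will *increase* heat loss.

r_cr ≈ 3.22 mm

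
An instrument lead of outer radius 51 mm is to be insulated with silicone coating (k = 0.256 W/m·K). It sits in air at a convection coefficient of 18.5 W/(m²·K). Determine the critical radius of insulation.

For a cylinder r_cr = k/h = 0.256/18.5
r_cr = 13.8 mm; since the bare radius (51 mm) is above r_cr, any added insulation will reduce heat loss.

r_cr ≈ 13.8 mm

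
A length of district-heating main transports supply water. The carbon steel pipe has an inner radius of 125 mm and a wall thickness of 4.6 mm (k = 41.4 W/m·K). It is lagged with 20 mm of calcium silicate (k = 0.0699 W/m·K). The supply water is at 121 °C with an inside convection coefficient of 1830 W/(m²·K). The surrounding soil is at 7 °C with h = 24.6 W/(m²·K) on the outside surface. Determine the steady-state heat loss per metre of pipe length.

q′ ≈ 307 W/m

For a radial system each layer contributes R = ln(r_out/r_in)/(2πkL); films add R = 1/(hA).
R_inner film = 1/(h_i·2πr₁L) = 1/(1830×2π×0.125×1) = 6.958×10^-4 K/W
R_carbon steel pipe wall = ln(129.6/125)/(2π×41.4×1) = 1.389×10^-4 K/W
R_calcium silicate = ln(149.6/129.6)/(2π×0.0699×1) = 0.3268 K/W
R_outer film = 1/(h_o·2πr_oL) = 1/(24.6×2π×0.1496×1) = 0.04325 K/W
R_total = 0.3708 K/W
Q = ΔT/R_total = 114/0.3708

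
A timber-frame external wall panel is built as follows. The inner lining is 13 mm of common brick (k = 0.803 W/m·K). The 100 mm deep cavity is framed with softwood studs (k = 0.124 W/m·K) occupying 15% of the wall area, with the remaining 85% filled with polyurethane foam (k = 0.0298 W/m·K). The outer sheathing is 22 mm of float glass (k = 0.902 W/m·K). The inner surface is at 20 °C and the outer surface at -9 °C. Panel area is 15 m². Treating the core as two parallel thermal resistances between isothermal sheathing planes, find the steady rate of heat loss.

Sheathing layers in series; stud and cavity paths in parallel between them.
R_inner = 0.013/(0.803×15) = 0.001079 K/W
R_stud  = 0.1/(0.124×0.15×15) = 0.3584 K/W
R_cav   = 0.1/(0.0298×0.85×15) = 0.2632 K/W
1/R_core = 1/R_stud + 1/R_cav → R_core = 0.1518 K/W
R_outer = 0.022/(0.902×15) = 0.001626 K/W
R_total = 0.1545 K/W
Q = ΔT/R_total = 29/0.1545

Q ≈ 188 W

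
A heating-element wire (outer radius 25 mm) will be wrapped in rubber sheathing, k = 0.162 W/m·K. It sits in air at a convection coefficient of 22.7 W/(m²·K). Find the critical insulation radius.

r_cr ≈ 7.14 mm

For a cylinder r_cr = k/h = 0.162/22.7
r_cr = 7.14 mm; since the bare radius (25 mm) is above r_cr, any added insulation will reduce heat loss.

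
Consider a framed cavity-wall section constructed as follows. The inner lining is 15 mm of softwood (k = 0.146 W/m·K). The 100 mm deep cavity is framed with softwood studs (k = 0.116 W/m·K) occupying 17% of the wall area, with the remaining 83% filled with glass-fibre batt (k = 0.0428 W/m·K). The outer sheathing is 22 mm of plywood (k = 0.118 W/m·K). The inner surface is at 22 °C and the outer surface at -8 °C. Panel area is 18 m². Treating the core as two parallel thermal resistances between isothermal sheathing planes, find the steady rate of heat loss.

Sheathing layers in series; stud and cavity paths in parallel between them.
R_inner = 0.015/(0.146×18) = 0.005708 K/W
R_stud  = 0.1/(0.116×0.17×18) = 0.2817 K/W
R_cav   = 0.1/(0.0428×0.83×18) = 0.1564 K/W
1/R_core = 1/R_stud + 1/R_cav → R_core = 0.1006 K/W
R_outer = 0.022/(0.118×18) = 0.01036 K/W
R_total = 0.1166 K/W
Q = ΔT/R_total = 30/0.1166

Q ≈ 257 W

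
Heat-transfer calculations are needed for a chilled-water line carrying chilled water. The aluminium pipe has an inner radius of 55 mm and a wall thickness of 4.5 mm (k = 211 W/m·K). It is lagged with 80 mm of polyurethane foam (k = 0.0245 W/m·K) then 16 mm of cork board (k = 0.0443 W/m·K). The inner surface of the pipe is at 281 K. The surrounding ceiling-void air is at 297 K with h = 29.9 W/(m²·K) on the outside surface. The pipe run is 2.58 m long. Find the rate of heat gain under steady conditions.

Q ≈ 6.93 W

Radial resistances (cylindrical: R_cond = ln(r_o/r_i)/(2πkL), R_conv = 1/(h·2πrL)):
R_aluminium pipe wall = ln(59.5/55)/(2π×211×2.58) = 2.299×10^-5 K/W
R_polyurethane foam = ln(139.5/59.5)/(2π×0.0245×2.58) = 2.145 K/W
R_cork board = ln(155.5/139.5)/(2π×0.0443×2.58) = 0.1512 K/W
R_outer film = 1/(h_o·2πr_oL) = 1/(29.9×2π×0.1555×2.58) = 0.01327 K/W
R_total = 2.31 K/W
Q = ΔT/R_total = 16/2.31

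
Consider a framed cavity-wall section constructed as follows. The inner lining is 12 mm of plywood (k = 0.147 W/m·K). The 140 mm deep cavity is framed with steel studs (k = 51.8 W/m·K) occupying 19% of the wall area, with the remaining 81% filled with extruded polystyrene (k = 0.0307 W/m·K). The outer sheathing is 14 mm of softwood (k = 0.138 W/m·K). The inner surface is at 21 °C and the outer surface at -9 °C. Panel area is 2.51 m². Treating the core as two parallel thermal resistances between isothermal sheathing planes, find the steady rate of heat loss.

Sheathing layers in series; stud and cavity paths in parallel between them.
R_inner = 0.012/(0.147×2.51) = 0.03252 K/W
R_stud  = 0.14/(51.8×0.19×2.51) = 0.005667 K/W
R_cav   = 0.14/(0.0307×0.81×2.51) = 2.243 K/W
1/R_core = 1/R_stud + 1/R_cav → R_core = 0.005653 K/W
R_outer = 0.014/(0.138×2.51) = 0.04042 K/W
R_total = 0.07859 K/W
Q = ΔT/R_total = 30/0.07859

Q ≈ 382 W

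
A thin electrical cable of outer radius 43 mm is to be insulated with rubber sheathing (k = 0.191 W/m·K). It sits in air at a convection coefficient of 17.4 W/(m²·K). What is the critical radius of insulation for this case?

For a cylinder r_cr = k/h = 0.191/17.4
r_cr = 11 mm; since the bare radius (43 mm) is above r_cr, any added insulation will reduce heat loss.

r_cr ≈ 11 mm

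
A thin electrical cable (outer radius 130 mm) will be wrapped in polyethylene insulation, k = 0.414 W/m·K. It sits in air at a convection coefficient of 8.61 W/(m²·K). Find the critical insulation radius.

For a cylinder r_cr = k/h = 0.414/8.61
r_cr = 48.1 mm; since the bare radius (130 mm) is above r_cr, any added insulation will reduce heat loss.

r_cr ≈ 48.1 mm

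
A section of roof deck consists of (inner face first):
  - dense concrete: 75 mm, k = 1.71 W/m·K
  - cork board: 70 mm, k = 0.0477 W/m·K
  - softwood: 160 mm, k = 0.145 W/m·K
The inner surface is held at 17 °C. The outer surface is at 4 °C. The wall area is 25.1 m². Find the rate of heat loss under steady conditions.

Q ≈ 125 W

Series thermal resistances:
R_dense concrete = L/(kA) = 0.075/(1.71×25.1) = 0.001747 K/W
R_cork board = L/(kA) = 0.07/(0.0477×25.1) = 0.05847 K/W
R_softwood = L/(kA) = 0.16/(0.145×25.1) = 0.04396 K/W
R_total = 0.1042 K/W
Q = ΔT / R_total = 13 / 0.1042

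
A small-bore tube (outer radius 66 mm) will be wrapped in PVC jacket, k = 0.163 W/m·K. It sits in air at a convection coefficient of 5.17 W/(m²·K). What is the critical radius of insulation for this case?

For a cylinder r_cr = k/h = 0.163/5.17
r_cr = 31.5 mm; since the bare radius (66 mm) is above r_cr, any added insulation will reduce heat loss.

r_cr ≈ 31.5 mm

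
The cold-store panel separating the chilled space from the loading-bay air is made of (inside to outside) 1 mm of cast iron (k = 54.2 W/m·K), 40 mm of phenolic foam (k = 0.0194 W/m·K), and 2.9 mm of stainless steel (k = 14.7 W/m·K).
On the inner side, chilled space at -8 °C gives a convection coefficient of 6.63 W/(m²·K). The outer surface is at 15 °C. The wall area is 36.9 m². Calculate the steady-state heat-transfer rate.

Q ≈ 384 W

Thermal resistances in series:
R_inner film = 1/(h_i·A) = 1/(6.63×36.9) = 0.004088 K/W
R_cast iron = L/(kA) = 0.001/(54.2×36.9) = 5×10^-7 K/W
R_phenolic foam = L/(kA) = 0.04/(0.0194×36.9) = 0.05588 K/W
R_stainless steel = L/(kA) = 0.0029/(14.7×36.9) = 5.346×10^-6 K/W
R_total = 0.05997 K/W
Q = ΔT / R_total = 23 / 0.05997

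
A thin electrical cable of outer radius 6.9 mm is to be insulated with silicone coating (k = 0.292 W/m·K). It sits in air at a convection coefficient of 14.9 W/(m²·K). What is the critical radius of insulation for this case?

For a cylinder r_cr = k/h = 0.292/14.9
r_cr = 19.6 mm; since the bare radius (6.9 mm) is below r_cr, adding a thin layer of insulation will *increase* heat loss.

r_cr ≈ 19.6 mm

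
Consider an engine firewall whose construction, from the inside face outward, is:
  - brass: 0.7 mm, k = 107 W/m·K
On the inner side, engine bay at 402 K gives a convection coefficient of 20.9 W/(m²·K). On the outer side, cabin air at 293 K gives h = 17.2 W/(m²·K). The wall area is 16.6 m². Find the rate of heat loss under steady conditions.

Q ≈ 17100 W

Series thermal resistances:
R_inner film = 1/(h_i·A) = 1/(20.9×16.6) = 0.002882 K/W
R_brass = L/(kA) = 0.0007/(107×16.6) = 3.941×10^-7 K/W
R_outer film = 1/(h_o·A) = 1/(17.2×16.6) = 0.003502 K/W
R_total = 0.006385 K/W
Q = ΔT / R_total = 109 / 0.006385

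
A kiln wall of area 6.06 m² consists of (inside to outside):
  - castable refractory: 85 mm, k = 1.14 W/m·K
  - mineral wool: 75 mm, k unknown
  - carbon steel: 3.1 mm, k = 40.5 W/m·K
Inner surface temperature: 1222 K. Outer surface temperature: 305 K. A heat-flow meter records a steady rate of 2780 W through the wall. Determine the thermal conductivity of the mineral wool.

Series thermal resistances:
R_castable refractory = L/(kA) = 0.085/(1.14×6.06) = 0.0123 K/W
R_carbon steel = L/(kA) = 0.0031/(40.5×6.06) = 1.263×10^-5 K/W
Sum of known resistances R_other = 0.01232 K/W
Total R = ΔT/Q = 917/2780 = 0.3299 K/W
R_mineral wool = R_total − R_other = 0.3175 K/W
k = L/(R·A) = 0.075/(0.3175×6.06)

k ≈ 0.039 W/(m·K)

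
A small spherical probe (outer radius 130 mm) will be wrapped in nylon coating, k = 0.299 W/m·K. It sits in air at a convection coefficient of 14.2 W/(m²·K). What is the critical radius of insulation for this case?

For a sphere r_cr = 2k/h = 2×0.299/14.2
r_cr = 42.1 mm; since the bare radius (130 mm) is above r_cr, any added insulation will reduce heat loss.

r_cr ≈ 42.1 mm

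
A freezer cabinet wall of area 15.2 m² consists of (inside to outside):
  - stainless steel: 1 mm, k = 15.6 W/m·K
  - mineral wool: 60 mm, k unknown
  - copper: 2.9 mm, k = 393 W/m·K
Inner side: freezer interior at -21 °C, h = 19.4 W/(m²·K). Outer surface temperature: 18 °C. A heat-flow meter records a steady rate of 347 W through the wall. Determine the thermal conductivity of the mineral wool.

Series thermal resistances:
R_inner film = 1/(h_i·A) = 1/(19.4×15.2) = 0.003391 K/W
R_stainless steel = L/(kA) = 0.001/(15.6×15.2) = 4.217×10^-6 K/W
R_copper = L/(kA) = 0.0029/(393×15.2) = 4.855×10^-7 K/W
Sum of known resistances R_other = 0.003396 K/W
Total R = ΔT/Q = 39/347 = 0.1124 K/W
R_mineral wool = R_total − R_other = 0.109 K/W
k = L/(R·A) = 0.06/(0.109×15.2)

k ≈ 0.0362 W/(m·K)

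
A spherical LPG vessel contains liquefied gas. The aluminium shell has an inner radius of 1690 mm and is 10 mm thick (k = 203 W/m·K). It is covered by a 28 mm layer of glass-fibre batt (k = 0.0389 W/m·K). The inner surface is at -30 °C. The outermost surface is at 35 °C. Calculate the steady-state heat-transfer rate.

Q ≈ 3330 W

For a spherical shell R = (1/r₁ − 1/r₂)/(4πk); film R = 1/(h·4πr²). In series:
R_aluminium shell = (1/1.69 − 1/1.7)/(4π×203) = 1.364×10^-6 K/W
R_glass-fibre batt = (1/1.7 − 1/1.728)/(4π×0.0389) = 0.0195 K/W
R_total = 0.0195 K/W
Q = ΔT/R_total = 65/0.0195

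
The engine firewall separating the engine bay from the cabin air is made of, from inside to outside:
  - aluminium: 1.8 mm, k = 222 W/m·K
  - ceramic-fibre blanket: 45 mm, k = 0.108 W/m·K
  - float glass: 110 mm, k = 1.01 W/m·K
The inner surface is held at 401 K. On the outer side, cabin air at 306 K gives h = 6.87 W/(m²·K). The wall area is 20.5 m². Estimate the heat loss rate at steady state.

Treating each layer as a thermal resistance in series:
R_aluminium = L/(kA) = 0.0018/(222×20.5) = 3.955×10^-7 K/W
R_ceramic-fibre blanket = L/(kA) = 0.045/(0.108×20.5) = 0.02033 K/W
R_float glass = L/(kA) = 0.11/(1.01×20.5) = 0.005313 K/W
R_outer film = 1/(h_o·A) = 1/(6.87×20.5) = 0.007101 K/W
R_total = 0.03274 K/W
Q = ΔT / R_total = 95 / 0.03274

Q ≈ 2900 W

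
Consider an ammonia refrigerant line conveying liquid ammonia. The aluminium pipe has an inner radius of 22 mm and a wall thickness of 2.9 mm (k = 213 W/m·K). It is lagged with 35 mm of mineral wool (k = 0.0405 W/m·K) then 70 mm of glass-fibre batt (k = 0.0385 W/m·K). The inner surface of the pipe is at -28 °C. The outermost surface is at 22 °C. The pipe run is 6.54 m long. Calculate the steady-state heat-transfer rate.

Treating each annulus and film as a series resistance:
R_aluminium pipe wall = ln(24.9/22)/(2π×213×6.54) = 1.415×10^-5 K/W
R_mineral wool = ln(59.9/24.9)/(2π×0.0405×6.54) = 0.5275 K/W
R_glass-fibre batt = ln(129.9/59.9)/(2π×0.0385×6.54) = 0.4893 K/W
R_total = 1.017 K/W
Q = ΔT/R_total = 50/1.017

Q ≈ 49.2 W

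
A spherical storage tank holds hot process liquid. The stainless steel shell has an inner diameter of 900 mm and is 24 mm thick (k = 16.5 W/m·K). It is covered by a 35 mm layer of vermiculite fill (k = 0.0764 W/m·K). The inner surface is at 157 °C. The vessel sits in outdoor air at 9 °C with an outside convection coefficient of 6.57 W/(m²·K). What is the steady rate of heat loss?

Q ≈ 746 W

Spherical conduction: R = (1/r_in − 1/r_out)/(4πk) per layer; series-sum.
R_stainless steel shell = (1/0.45 − 1/0.474)/(4π×16.5) = 5.427×10^-4 K/W
R_vermiculite fill = (1/0.474 − 1/0.509)/(4π×0.0764) = 0.1511 K/W
R_outer film = 1/(h·4πr_o²) = 1/(6.57×4π×0.509²) = 0.04675 K/W
R_total = 0.1984 K/W
Q = ΔT/R_total = 148/0.1984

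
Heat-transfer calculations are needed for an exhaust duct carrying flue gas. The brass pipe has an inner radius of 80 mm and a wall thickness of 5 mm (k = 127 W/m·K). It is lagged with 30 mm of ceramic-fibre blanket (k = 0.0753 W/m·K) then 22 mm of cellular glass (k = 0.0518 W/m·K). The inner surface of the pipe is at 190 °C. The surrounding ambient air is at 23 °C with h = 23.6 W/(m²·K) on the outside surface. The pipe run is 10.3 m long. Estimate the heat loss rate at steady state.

Q ≈ 1400 W

Cylindrical conduction, so R = ln(r₂/r₁)/(2πkL) per layer, in series:
R_brass pipe wall = ln(85/80)/(2π×127×10.3) = 7.376×10^-6 K/W
R_ceramic-fibre blanket = ln(115/85)/(2π×0.0753×10.3) = 0.06203 K/W
R_cellular glass = ln(137/115)/(2π×0.0518×10.3) = 0.05222 K/W
R_outer film = 1/(h_o·2πr_oL) = 1/(23.6×2π×0.137×10.3) = 0.004779 K/W
R_total = 0.119 K/W
Q = ΔT/R_total = 167/0.119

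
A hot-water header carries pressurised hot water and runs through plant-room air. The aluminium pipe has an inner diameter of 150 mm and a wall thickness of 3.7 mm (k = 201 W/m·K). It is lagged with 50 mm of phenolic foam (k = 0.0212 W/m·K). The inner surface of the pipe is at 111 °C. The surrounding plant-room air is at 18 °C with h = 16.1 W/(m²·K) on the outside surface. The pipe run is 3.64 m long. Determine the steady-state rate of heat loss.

Q ≈ 89.8 W

Cylindrical conduction, so R = ln(r₂/r₁)/(2πkL) per layer, in series:
R_aluminium pipe wall = ln(78.7/75)/(2π×201×3.64) = 1.048×10^-5 K/W
R_phenolic foam = ln(128.7/78.7)/(2π×0.0212×3.64) = 1.014 K/W
R_outer film = 1/(h_o·2πr_oL) = 1/(16.1×2π×0.1287×3.64) = 0.0211 K/W
R_total = 1.036 K/W
Q = ΔT/R_total = 93/1.036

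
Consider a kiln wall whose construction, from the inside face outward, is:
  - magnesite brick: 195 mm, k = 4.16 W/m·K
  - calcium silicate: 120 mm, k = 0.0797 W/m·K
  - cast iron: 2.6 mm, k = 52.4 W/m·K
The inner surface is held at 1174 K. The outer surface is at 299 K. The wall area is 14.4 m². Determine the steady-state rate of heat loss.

Q ≈ 8120 W

Series thermal resistances:
R_magnesite brick = L/(kA) = 0.195/(4.16×14.4) = 0.003255 K/W
R_calcium silicate = L/(kA) = 0.12/(0.0797×14.4) = 0.1046 K/W
R_cast iron = L/(kA) = 0.0026/(52.4×14.4) = 3.446×10^-6 K/W
R_total = 0.1078 K/W
Q = ΔT / R_total = 875 / 0.1078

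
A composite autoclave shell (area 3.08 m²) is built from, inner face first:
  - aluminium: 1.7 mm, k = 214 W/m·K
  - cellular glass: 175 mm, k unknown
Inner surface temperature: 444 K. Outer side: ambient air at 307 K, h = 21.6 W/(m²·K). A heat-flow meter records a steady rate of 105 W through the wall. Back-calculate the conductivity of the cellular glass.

Thermal resistances in series:
R_aluminium = L/(kA) = 0.0017/(214×3.08) = 2.579×10^-6 K/W
R_outer film = 1/(h_o·A) = 1/(21.6×3.08) = 0.01503 K/W
Sum of known resistances R_other = 0.01503 K/W
Total R = ΔT/Q = 137/105 = 1.305 K/W
R_cellular glass = R_total − R_other = 1.29 K/W
k = L/(R·A) = 0.175/(1.29×3.08)

k ≈ 0.0441 W/(m·K)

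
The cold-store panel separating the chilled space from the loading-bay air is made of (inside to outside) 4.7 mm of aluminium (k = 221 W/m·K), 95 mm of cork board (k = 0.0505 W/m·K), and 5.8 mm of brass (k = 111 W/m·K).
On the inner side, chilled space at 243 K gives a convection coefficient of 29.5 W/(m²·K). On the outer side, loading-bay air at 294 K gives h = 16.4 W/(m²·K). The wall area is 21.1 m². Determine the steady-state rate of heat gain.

Model the wall as resistances in series:
R_inner film = 1/(h_i·A) = 1/(29.5×21.1) = 0.001607 K/W
R_aluminium = L/(kA) = 0.0047/(221×21.1) = 1.008×10^-6 K/W
R_cork board = L/(kA) = 0.095/(0.0505×21.1) = 0.08916 K/W
R_brass = L/(kA) = 0.0058/(111×21.1) = 2.476×10^-6 K/W
R_outer film = 1/(h_o·A) = 1/(16.4×21.1) = 0.00289 K/W
R_total = 0.09366 K/W
Q = ΔT / R_total = 51 / 0.09366

Q ≈ 545 W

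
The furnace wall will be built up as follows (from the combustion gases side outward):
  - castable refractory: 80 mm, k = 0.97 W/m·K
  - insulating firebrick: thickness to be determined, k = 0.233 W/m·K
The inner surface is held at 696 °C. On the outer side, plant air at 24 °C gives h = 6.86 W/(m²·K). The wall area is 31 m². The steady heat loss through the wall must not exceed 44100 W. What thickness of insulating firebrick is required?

Model the wall as resistances in series:
R_castable refractory = L/(kA) = 0.08/(0.97×31) = 0.00266 K/W
R_outer film = 1/(h_o·A) = 1/(6.86×31) = 0.004702 K/W
Sum of the known resistances R_other = 0.007363 K/W
Required total resistance R_tot = ΔT/Q_allow = 672/44100 = 0.01524 K/W
R_insulating firebrick = R_tot − R_other = 0.007875 K/W
L = R·k·A = 0.007875×0.233×31

L ≈ 56.9 mm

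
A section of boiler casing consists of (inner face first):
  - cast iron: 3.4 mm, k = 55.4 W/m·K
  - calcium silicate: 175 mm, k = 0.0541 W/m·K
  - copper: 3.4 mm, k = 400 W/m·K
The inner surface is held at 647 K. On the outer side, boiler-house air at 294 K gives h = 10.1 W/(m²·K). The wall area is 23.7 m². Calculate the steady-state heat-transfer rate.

Q ≈ 2510 W

Treating each layer as a thermal resistance in series:
R_cast iron = L/(kA) = 0.0034/(55.4×23.7) = 2.59×10^-6 K/W
R_calcium silicate = L/(kA) = 0.175/(0.0541×23.7) = 0.1365 K/W
R_copper = L/(kA) = 0.0034/(400×23.7) = 3.586×10^-7 K/W
R_outer film = 1/(h_o·A) = 1/(10.1×23.7) = 0.004178 K/W
R_total = 0.1407 K/W
Q = ΔT / R_total = 353 / 0.1407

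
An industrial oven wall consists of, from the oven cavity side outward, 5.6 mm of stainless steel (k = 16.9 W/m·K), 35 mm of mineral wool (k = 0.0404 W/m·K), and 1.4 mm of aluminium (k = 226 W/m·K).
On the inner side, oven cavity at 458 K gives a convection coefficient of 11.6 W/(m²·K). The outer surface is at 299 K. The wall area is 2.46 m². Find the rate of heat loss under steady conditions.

Q ≈ 410 W

Thermal resistances in series:
R_inner film = 1/(h_i·A) = 1/(11.6×2.46) = 0.03504 K/W
R_stainless steel = L/(kA) = 0.0056/(16.9×2.46) = 1.347×10^-4 K/W
R_mineral wool = L/(kA) = 0.035/(0.0404×2.46) = 0.3522 K/W
R_aluminium = L/(kA) = 0.0014/(226×2.46) = 2.518×10^-6 K/W
R_total = 0.3874 K/W
Q = ΔT / R_total = 159 / 0.3874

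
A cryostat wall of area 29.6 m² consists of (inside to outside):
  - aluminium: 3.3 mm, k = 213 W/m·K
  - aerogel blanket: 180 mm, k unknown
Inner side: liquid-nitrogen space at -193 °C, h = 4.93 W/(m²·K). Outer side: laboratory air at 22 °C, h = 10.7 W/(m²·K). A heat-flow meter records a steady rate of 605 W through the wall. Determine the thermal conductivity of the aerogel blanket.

k ≈ 0.0176 W/(m·K)

Thermal resistances in series:
R_inner film = 1/(h_i·A) = 1/(4.93×29.6) = 0.006853 K/W
R_aluminium = L/(kA) = 0.0033/(213×29.6) = 5.234×10^-7 K/W
R_outer film = 1/(h_o·A) = 1/(10.7×29.6) = 0.003157 K/W
Sum of known resistances R_other = 0.01001 K/W
Total R = ΔT/Q = 215/605 = 0.3554 K/W
R_aerogel blanket = R_total − R_other = 0.3454 K/W
k = L/(R·A) = 0.18/(0.3454×29.6)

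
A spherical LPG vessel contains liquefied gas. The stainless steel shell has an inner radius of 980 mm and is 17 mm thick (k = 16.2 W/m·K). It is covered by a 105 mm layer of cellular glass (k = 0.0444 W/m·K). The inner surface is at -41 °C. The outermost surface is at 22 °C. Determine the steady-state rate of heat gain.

Q ≈ 368 W

Radial (spherical) resistances in series:
R_stainless steel shell = (1/0.98 − 1/0.997)/(4π×16.2) = 8.547×10^-5 K/W
R_cellular glass = (1/0.997 − 1/1.102)/(4π×0.0444) = 0.1713 K/W
R_total = 0.1714 K/W
Q = ΔT/R_total = 63/0.1714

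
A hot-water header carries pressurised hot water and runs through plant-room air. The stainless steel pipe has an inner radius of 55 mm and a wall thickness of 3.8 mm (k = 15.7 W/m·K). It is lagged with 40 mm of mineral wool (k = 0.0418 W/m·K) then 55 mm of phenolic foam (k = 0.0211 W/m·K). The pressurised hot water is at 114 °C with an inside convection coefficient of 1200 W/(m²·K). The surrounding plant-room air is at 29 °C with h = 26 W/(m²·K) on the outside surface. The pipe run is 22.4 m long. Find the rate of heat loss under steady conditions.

Radial resistances (cylindrical: R_cond = ln(r_o/r_i)/(2πkL), R_conv = 1/(h·2πrL)):
R_inner film = 1/(h_i·2πr₁L) = 1/(1200×2π×0.055×22.4) = 1.077×10^-4 K/W
R_stainless steel pipe wall = ln(58.8/55)/(2π×15.7×22.4) = 3.023×10^-5 K/W
R_mineral wool = ln(98.8/58.8)/(2π×0.0418×22.4) = 0.08821 K/W
R_phenolic foam = ln(153.8/98.8)/(2π×0.0211×22.4) = 0.149 K/W
R_outer film = 1/(h_o·2πr_oL) = 1/(26×2π×0.1538×22.4) = 0.001777 K/W
R_total = 0.2392 K/W
Q = ΔT/R_total = 85/0.2392

Q ≈ 355 W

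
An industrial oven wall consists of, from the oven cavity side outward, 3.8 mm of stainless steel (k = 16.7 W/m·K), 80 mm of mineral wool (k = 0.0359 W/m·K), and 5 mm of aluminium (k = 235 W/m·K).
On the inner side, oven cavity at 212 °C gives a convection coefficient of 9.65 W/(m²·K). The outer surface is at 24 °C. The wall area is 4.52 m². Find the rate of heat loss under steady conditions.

Treating each layer as a thermal resistance in series:
R_inner film = 1/(h_i·A) = 1/(9.65×4.52) = 0.02293 K/W
R_stainless steel = L/(kA) = 0.0038/(16.7×4.52) = 5.034×10^-5 K/W
R_mineral wool = L/(kA) = 0.08/(0.0359×4.52) = 0.493 K/W
R_aluminium = L/(kA) = 0.005/(235×4.52) = 4.707×10^-6 K/W
R_total = 0.516 K/W
Q = ΔT / R_total = 188 / 0.516

Q ≈ 364 W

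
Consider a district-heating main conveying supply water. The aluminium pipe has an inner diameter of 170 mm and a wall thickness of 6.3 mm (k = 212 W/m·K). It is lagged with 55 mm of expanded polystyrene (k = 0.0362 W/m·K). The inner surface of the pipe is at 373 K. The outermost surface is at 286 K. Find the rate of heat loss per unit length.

q′ ≈ 42 W/m

Treating each annulus and film as a series resistance:
R_aluminium pipe wall = ln(91.3/85)/(2π×212×1) = 5.368×10^-5 K/W
R_expanded polystyrene = ln(146.3/91.3)/(2π×0.0362×1) = 2.073 K/W
R_total = 2.073 K/W
Q = ΔT/R_total = 87/2.073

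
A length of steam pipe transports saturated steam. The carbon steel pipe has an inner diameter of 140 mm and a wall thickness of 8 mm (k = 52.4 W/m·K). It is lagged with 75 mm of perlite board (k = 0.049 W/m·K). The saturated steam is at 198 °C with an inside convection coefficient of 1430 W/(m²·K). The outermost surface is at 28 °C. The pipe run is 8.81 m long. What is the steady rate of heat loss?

Q ≈ 684 W

Radial resistances (cylindrical: R_cond = ln(r_o/r_i)/(2πkL), R_conv = 1/(h·2πrL)):
R_inner film = 1/(h_i·2πr₁L) = 1/(1430×2π×0.07×8.81) = 1.805×10^-4 K/W
R_carbon steel pipe wall = ln(78/70)/(2π×52.4×8.81) = 3.731×10^-5 K/W
R_perlite board = ln(153/78)/(2π×0.049×8.81) = 0.2484 K/W
R_total = 0.2486 K/W
Q = ΔT/R_total = 170/0.2486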